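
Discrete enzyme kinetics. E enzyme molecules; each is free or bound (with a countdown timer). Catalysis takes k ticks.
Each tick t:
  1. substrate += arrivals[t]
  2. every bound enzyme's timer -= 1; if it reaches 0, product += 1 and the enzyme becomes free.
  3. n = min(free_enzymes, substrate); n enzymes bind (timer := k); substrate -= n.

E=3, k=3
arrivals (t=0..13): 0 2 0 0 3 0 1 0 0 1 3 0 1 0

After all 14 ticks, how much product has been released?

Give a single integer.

Answer: 9

Derivation:
t=0: arr=0 -> substrate=0 bound=0 product=0
t=1: arr=2 -> substrate=0 bound=2 product=0
t=2: arr=0 -> substrate=0 bound=2 product=0
t=3: arr=0 -> substrate=0 bound=2 product=0
t=4: arr=3 -> substrate=0 bound=3 product=2
t=5: arr=0 -> substrate=0 bound=3 product=2
t=6: arr=1 -> substrate=1 bound=3 product=2
t=7: arr=0 -> substrate=0 bound=1 product=5
t=8: arr=0 -> substrate=0 bound=1 product=5
t=9: arr=1 -> substrate=0 bound=2 product=5
t=10: arr=3 -> substrate=1 bound=3 product=6
t=11: arr=0 -> substrate=1 bound=3 product=6
t=12: arr=1 -> substrate=1 bound=3 product=7
t=13: arr=0 -> substrate=0 bound=2 product=9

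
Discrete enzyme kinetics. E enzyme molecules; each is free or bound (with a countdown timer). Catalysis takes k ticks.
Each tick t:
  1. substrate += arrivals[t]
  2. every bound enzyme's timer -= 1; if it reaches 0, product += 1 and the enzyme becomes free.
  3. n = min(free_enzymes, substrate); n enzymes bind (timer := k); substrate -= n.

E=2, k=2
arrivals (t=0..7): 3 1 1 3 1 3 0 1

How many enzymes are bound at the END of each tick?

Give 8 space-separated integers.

Answer: 2 2 2 2 2 2 2 2

Derivation:
t=0: arr=3 -> substrate=1 bound=2 product=0
t=1: arr=1 -> substrate=2 bound=2 product=0
t=2: arr=1 -> substrate=1 bound=2 product=2
t=3: arr=3 -> substrate=4 bound=2 product=2
t=4: arr=1 -> substrate=3 bound=2 product=4
t=5: arr=3 -> substrate=6 bound=2 product=4
t=6: arr=0 -> substrate=4 bound=2 product=6
t=7: arr=1 -> substrate=5 bound=2 product=6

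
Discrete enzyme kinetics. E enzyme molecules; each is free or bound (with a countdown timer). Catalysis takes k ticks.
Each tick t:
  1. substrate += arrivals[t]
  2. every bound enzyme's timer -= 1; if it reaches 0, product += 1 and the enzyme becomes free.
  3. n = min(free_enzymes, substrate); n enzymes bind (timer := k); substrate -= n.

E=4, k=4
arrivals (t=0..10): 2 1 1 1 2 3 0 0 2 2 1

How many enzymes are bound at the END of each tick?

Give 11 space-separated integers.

t=0: arr=2 -> substrate=0 bound=2 product=0
t=1: arr=1 -> substrate=0 bound=3 product=0
t=2: arr=1 -> substrate=0 bound=4 product=0
t=3: arr=1 -> substrate=1 bound=4 product=0
t=4: arr=2 -> substrate=1 bound=4 product=2
t=5: arr=3 -> substrate=3 bound=4 product=3
t=6: arr=0 -> substrate=2 bound=4 product=4
t=7: arr=0 -> substrate=2 bound=4 product=4
t=8: arr=2 -> substrate=2 bound=4 product=6
t=9: arr=2 -> substrate=3 bound=4 product=7
t=10: arr=1 -> substrate=3 bound=4 product=8

Answer: 2 3 4 4 4 4 4 4 4 4 4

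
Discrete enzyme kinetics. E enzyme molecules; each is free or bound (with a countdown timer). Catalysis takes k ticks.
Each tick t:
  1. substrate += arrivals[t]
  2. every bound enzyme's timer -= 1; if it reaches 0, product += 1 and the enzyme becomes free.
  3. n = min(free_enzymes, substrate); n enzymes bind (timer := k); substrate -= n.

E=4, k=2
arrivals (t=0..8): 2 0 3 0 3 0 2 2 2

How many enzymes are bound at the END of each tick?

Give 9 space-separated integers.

Answer: 2 2 3 3 3 3 2 4 4

Derivation:
t=0: arr=2 -> substrate=0 bound=2 product=0
t=1: arr=0 -> substrate=0 bound=2 product=0
t=2: arr=3 -> substrate=0 bound=3 product=2
t=3: arr=0 -> substrate=0 bound=3 product=2
t=4: arr=3 -> substrate=0 bound=3 product=5
t=5: arr=0 -> substrate=0 bound=3 product=5
t=6: arr=2 -> substrate=0 bound=2 product=8
t=7: arr=2 -> substrate=0 bound=4 product=8
t=8: arr=2 -> substrate=0 bound=4 product=10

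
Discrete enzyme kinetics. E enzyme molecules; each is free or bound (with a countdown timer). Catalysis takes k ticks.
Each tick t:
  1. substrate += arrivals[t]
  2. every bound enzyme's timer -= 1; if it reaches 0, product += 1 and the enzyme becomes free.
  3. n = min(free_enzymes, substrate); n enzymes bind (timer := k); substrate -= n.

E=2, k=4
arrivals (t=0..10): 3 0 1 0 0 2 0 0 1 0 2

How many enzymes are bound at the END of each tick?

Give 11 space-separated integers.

t=0: arr=3 -> substrate=1 bound=2 product=0
t=1: arr=0 -> substrate=1 bound=2 product=0
t=2: arr=1 -> substrate=2 bound=2 product=0
t=3: arr=0 -> substrate=2 bound=2 product=0
t=4: arr=0 -> substrate=0 bound=2 product=2
t=5: arr=2 -> substrate=2 bound=2 product=2
t=6: arr=0 -> substrate=2 bound=2 product=2
t=7: arr=0 -> substrate=2 bound=2 product=2
t=8: arr=1 -> substrate=1 bound=2 product=4
t=9: arr=0 -> substrate=1 bound=2 product=4
t=10: arr=2 -> substrate=3 bound=2 product=4

Answer: 2 2 2 2 2 2 2 2 2 2 2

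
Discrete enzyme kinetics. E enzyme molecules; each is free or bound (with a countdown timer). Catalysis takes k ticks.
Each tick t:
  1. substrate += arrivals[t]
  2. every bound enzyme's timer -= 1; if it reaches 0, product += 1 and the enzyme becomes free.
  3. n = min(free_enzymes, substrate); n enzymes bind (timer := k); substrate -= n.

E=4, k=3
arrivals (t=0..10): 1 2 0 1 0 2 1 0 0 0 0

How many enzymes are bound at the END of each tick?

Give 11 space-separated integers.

t=0: arr=1 -> substrate=0 bound=1 product=0
t=1: arr=2 -> substrate=0 bound=3 product=0
t=2: arr=0 -> substrate=0 bound=3 product=0
t=3: arr=1 -> substrate=0 bound=3 product=1
t=4: arr=0 -> substrate=0 bound=1 product=3
t=5: arr=2 -> substrate=0 bound=3 product=3
t=6: arr=1 -> substrate=0 bound=3 product=4
t=7: arr=0 -> substrate=0 bound=3 product=4
t=8: arr=0 -> substrate=0 bound=1 product=6
t=9: arr=0 -> substrate=0 bound=0 product=7
t=10: arr=0 -> substrate=0 bound=0 product=7

Answer: 1 3 3 3 1 3 3 3 1 0 0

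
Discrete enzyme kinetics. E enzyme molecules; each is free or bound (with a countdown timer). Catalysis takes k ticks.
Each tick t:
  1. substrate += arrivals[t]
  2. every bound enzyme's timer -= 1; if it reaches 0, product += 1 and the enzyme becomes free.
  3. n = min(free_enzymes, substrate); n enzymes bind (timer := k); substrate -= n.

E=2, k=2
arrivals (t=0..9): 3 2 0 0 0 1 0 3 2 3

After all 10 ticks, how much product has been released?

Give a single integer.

t=0: arr=3 -> substrate=1 bound=2 product=0
t=1: arr=2 -> substrate=3 bound=2 product=0
t=2: arr=0 -> substrate=1 bound=2 product=2
t=3: arr=0 -> substrate=1 bound=2 product=2
t=4: arr=0 -> substrate=0 bound=1 product=4
t=5: arr=1 -> substrate=0 bound=2 product=4
t=6: arr=0 -> substrate=0 bound=1 product=5
t=7: arr=3 -> substrate=1 bound=2 product=6
t=8: arr=2 -> substrate=3 bound=2 product=6
t=9: arr=3 -> substrate=4 bound=2 product=8

Answer: 8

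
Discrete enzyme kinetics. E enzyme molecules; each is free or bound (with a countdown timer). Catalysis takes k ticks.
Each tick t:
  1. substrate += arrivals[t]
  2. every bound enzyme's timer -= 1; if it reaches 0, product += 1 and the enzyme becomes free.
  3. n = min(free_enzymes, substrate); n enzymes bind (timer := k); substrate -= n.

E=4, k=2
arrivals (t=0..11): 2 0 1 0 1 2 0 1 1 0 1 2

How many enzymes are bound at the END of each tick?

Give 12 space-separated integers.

t=0: arr=2 -> substrate=0 bound=2 product=0
t=1: arr=0 -> substrate=0 bound=2 product=0
t=2: arr=1 -> substrate=0 bound=1 product=2
t=3: arr=0 -> substrate=0 bound=1 product=2
t=4: arr=1 -> substrate=0 bound=1 product=3
t=5: arr=2 -> substrate=0 bound=3 product=3
t=6: arr=0 -> substrate=0 bound=2 product=4
t=7: arr=1 -> substrate=0 bound=1 product=6
t=8: arr=1 -> substrate=0 bound=2 product=6
t=9: arr=0 -> substrate=0 bound=1 product=7
t=10: arr=1 -> substrate=0 bound=1 product=8
t=11: arr=2 -> substrate=0 bound=3 product=8

Answer: 2 2 1 1 1 3 2 1 2 1 1 3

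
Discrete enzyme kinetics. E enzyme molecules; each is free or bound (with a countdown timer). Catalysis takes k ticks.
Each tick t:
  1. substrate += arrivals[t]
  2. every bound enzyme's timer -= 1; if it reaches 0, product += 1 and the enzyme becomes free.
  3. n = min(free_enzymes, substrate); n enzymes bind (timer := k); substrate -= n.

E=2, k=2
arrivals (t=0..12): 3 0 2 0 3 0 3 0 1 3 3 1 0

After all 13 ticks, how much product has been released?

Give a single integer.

t=0: arr=3 -> substrate=1 bound=2 product=0
t=1: arr=0 -> substrate=1 bound=2 product=0
t=2: arr=2 -> substrate=1 bound=2 product=2
t=3: arr=0 -> substrate=1 bound=2 product=2
t=4: arr=3 -> substrate=2 bound=2 product=4
t=5: arr=0 -> substrate=2 bound=2 product=4
t=6: arr=3 -> substrate=3 bound=2 product=6
t=7: arr=0 -> substrate=3 bound=2 product=6
t=8: arr=1 -> substrate=2 bound=2 product=8
t=9: arr=3 -> substrate=5 bound=2 product=8
t=10: arr=3 -> substrate=6 bound=2 product=10
t=11: arr=1 -> substrate=7 bound=2 product=10
t=12: arr=0 -> substrate=5 bound=2 product=12

Answer: 12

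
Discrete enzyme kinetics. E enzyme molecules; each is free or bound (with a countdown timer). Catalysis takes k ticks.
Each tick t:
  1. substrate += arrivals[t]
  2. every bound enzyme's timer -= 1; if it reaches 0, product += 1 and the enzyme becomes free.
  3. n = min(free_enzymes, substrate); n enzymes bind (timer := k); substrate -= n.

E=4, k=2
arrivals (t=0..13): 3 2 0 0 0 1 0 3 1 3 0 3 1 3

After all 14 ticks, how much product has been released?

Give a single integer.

t=0: arr=3 -> substrate=0 bound=3 product=0
t=1: arr=2 -> substrate=1 bound=4 product=0
t=2: arr=0 -> substrate=0 bound=2 product=3
t=3: arr=0 -> substrate=0 bound=1 product=4
t=4: arr=0 -> substrate=0 bound=0 product=5
t=5: arr=1 -> substrate=0 bound=1 product=5
t=6: arr=0 -> substrate=0 bound=1 product=5
t=7: arr=3 -> substrate=0 bound=3 product=6
t=8: arr=1 -> substrate=0 bound=4 product=6
t=9: arr=3 -> substrate=0 bound=4 product=9
t=10: arr=0 -> substrate=0 bound=3 product=10
t=11: arr=3 -> substrate=0 bound=3 product=13
t=12: arr=1 -> substrate=0 bound=4 product=13
t=13: arr=3 -> substrate=0 bound=4 product=16

Answer: 16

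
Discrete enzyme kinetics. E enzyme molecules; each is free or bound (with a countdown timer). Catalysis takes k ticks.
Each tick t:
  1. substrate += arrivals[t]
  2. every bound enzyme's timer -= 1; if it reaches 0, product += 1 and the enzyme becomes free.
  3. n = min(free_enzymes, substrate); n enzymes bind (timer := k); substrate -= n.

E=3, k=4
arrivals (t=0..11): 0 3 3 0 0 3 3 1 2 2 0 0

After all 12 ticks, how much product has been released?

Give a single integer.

Answer: 6

Derivation:
t=0: arr=0 -> substrate=0 bound=0 product=0
t=1: arr=3 -> substrate=0 bound=3 product=0
t=2: arr=3 -> substrate=3 bound=3 product=0
t=3: arr=0 -> substrate=3 bound=3 product=0
t=4: arr=0 -> substrate=3 bound=3 product=0
t=5: arr=3 -> substrate=3 bound=3 product=3
t=6: arr=3 -> substrate=6 bound=3 product=3
t=7: arr=1 -> substrate=7 bound=3 product=3
t=8: arr=2 -> substrate=9 bound=3 product=3
t=9: arr=2 -> substrate=8 bound=3 product=6
t=10: arr=0 -> substrate=8 bound=3 product=6
t=11: arr=0 -> substrate=8 bound=3 product=6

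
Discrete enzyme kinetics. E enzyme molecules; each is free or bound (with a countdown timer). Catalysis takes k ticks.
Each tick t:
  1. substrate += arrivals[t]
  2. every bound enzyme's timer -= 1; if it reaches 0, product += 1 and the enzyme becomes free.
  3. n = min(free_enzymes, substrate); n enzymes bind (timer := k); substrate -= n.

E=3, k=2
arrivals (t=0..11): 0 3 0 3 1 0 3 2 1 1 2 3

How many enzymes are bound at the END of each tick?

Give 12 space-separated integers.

t=0: arr=0 -> substrate=0 bound=0 product=0
t=1: arr=3 -> substrate=0 bound=3 product=0
t=2: arr=0 -> substrate=0 bound=3 product=0
t=3: arr=3 -> substrate=0 bound=3 product=3
t=4: arr=1 -> substrate=1 bound=3 product=3
t=5: arr=0 -> substrate=0 bound=1 product=6
t=6: arr=3 -> substrate=1 bound=3 product=6
t=7: arr=2 -> substrate=2 bound=3 product=7
t=8: arr=1 -> substrate=1 bound=3 product=9
t=9: arr=1 -> substrate=1 bound=3 product=10
t=10: arr=2 -> substrate=1 bound=3 product=12
t=11: arr=3 -> substrate=3 bound=3 product=13

Answer: 0 3 3 3 3 1 3 3 3 3 3 3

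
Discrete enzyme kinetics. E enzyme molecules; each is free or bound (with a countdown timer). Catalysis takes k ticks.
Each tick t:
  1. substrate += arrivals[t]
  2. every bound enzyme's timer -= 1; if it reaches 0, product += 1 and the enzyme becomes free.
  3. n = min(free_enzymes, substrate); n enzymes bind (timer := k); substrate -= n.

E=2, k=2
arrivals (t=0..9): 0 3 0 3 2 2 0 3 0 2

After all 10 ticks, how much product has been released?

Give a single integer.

t=0: arr=0 -> substrate=0 bound=0 product=0
t=1: arr=3 -> substrate=1 bound=2 product=0
t=2: arr=0 -> substrate=1 bound=2 product=0
t=3: arr=3 -> substrate=2 bound=2 product=2
t=4: arr=2 -> substrate=4 bound=2 product=2
t=5: arr=2 -> substrate=4 bound=2 product=4
t=6: arr=0 -> substrate=4 bound=2 product=4
t=7: arr=3 -> substrate=5 bound=2 product=6
t=8: arr=0 -> substrate=5 bound=2 product=6
t=9: arr=2 -> substrate=5 bound=2 product=8

Answer: 8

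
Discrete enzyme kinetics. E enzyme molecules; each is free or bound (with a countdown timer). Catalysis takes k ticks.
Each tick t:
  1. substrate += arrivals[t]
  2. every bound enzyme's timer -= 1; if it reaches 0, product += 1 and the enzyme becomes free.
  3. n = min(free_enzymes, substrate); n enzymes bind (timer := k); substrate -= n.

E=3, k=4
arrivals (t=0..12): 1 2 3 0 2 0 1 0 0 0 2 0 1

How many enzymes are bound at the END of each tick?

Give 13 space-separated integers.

t=0: arr=1 -> substrate=0 bound=1 product=0
t=1: arr=2 -> substrate=0 bound=3 product=0
t=2: arr=3 -> substrate=3 bound=3 product=0
t=3: arr=0 -> substrate=3 bound=3 product=0
t=4: arr=2 -> substrate=4 bound=3 product=1
t=5: arr=0 -> substrate=2 bound=3 product=3
t=6: arr=1 -> substrate=3 bound=3 product=3
t=7: arr=0 -> substrate=3 bound=3 product=3
t=8: arr=0 -> substrate=2 bound=3 product=4
t=9: arr=0 -> substrate=0 bound=3 product=6
t=10: arr=2 -> substrate=2 bound=3 product=6
t=11: arr=0 -> substrate=2 bound=3 product=6
t=12: arr=1 -> substrate=2 bound=3 product=7

Answer: 1 3 3 3 3 3 3 3 3 3 3 3 3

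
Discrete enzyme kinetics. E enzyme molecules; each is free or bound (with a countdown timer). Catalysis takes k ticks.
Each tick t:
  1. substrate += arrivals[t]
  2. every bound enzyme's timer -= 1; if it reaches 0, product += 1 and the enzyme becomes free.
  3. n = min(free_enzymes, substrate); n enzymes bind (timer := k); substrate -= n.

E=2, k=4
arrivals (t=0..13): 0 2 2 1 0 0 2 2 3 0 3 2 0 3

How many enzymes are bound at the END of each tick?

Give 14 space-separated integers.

t=0: arr=0 -> substrate=0 bound=0 product=0
t=1: arr=2 -> substrate=0 bound=2 product=0
t=2: arr=2 -> substrate=2 bound=2 product=0
t=3: arr=1 -> substrate=3 bound=2 product=0
t=4: arr=0 -> substrate=3 bound=2 product=0
t=5: arr=0 -> substrate=1 bound=2 product=2
t=6: arr=2 -> substrate=3 bound=2 product=2
t=7: arr=2 -> substrate=5 bound=2 product=2
t=8: arr=3 -> substrate=8 bound=2 product=2
t=9: arr=0 -> substrate=6 bound=2 product=4
t=10: arr=3 -> substrate=9 bound=2 product=4
t=11: arr=2 -> substrate=11 bound=2 product=4
t=12: arr=0 -> substrate=11 bound=2 product=4
t=13: arr=3 -> substrate=12 bound=2 product=6

Answer: 0 2 2 2 2 2 2 2 2 2 2 2 2 2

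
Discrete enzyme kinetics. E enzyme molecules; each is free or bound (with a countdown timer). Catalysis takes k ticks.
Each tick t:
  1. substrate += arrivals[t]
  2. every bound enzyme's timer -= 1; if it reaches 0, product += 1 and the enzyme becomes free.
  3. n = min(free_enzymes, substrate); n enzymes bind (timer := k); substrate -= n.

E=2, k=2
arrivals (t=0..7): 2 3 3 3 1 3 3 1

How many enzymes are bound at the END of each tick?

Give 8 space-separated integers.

Answer: 2 2 2 2 2 2 2 2

Derivation:
t=0: arr=2 -> substrate=0 bound=2 product=0
t=1: arr=3 -> substrate=3 bound=2 product=0
t=2: arr=3 -> substrate=4 bound=2 product=2
t=3: arr=3 -> substrate=7 bound=2 product=2
t=4: arr=1 -> substrate=6 bound=2 product=4
t=5: arr=3 -> substrate=9 bound=2 product=4
t=6: arr=3 -> substrate=10 bound=2 product=6
t=7: arr=1 -> substrate=11 bound=2 product=6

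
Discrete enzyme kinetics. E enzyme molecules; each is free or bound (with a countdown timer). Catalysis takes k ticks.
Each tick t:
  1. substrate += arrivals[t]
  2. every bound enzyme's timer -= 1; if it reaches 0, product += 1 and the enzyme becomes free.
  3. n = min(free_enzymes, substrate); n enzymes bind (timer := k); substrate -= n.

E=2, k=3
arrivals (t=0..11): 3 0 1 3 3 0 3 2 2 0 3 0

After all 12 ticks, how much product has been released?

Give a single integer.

Answer: 6

Derivation:
t=0: arr=3 -> substrate=1 bound=2 product=0
t=1: arr=0 -> substrate=1 bound=2 product=0
t=2: arr=1 -> substrate=2 bound=2 product=0
t=3: arr=3 -> substrate=3 bound=2 product=2
t=4: arr=3 -> substrate=6 bound=2 product=2
t=5: arr=0 -> substrate=6 bound=2 product=2
t=6: arr=3 -> substrate=7 bound=2 product=4
t=7: arr=2 -> substrate=9 bound=2 product=4
t=8: arr=2 -> substrate=11 bound=2 product=4
t=9: arr=0 -> substrate=9 bound=2 product=6
t=10: arr=3 -> substrate=12 bound=2 product=6
t=11: arr=0 -> substrate=12 bound=2 product=6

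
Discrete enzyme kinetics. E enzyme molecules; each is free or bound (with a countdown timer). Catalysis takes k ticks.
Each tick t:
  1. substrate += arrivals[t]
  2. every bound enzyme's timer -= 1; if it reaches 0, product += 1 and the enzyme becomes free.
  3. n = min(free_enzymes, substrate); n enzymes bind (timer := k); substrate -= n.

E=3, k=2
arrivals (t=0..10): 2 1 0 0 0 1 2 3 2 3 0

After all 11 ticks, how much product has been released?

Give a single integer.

t=0: arr=2 -> substrate=0 bound=2 product=0
t=1: arr=1 -> substrate=0 bound=3 product=0
t=2: arr=0 -> substrate=0 bound=1 product=2
t=3: arr=0 -> substrate=0 bound=0 product=3
t=4: arr=0 -> substrate=0 bound=0 product=3
t=5: arr=1 -> substrate=0 bound=1 product=3
t=6: arr=2 -> substrate=0 bound=3 product=3
t=7: arr=3 -> substrate=2 bound=3 product=4
t=8: arr=2 -> substrate=2 bound=3 product=6
t=9: arr=3 -> substrate=4 bound=3 product=7
t=10: arr=0 -> substrate=2 bound=3 product=9

Answer: 9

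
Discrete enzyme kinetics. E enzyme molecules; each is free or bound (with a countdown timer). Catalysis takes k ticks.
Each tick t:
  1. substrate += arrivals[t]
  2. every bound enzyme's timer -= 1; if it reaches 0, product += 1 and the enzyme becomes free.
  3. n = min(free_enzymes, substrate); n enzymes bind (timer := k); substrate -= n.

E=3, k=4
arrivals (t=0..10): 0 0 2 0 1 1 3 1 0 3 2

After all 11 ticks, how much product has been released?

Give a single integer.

Answer: 5

Derivation:
t=0: arr=0 -> substrate=0 bound=0 product=0
t=1: arr=0 -> substrate=0 bound=0 product=0
t=2: arr=2 -> substrate=0 bound=2 product=0
t=3: arr=0 -> substrate=0 bound=2 product=0
t=4: arr=1 -> substrate=0 bound=3 product=0
t=5: arr=1 -> substrate=1 bound=3 product=0
t=6: arr=3 -> substrate=2 bound=3 product=2
t=7: arr=1 -> substrate=3 bound=3 product=2
t=8: arr=0 -> substrate=2 bound=3 product=3
t=9: arr=3 -> substrate=5 bound=3 product=3
t=10: arr=2 -> substrate=5 bound=3 product=5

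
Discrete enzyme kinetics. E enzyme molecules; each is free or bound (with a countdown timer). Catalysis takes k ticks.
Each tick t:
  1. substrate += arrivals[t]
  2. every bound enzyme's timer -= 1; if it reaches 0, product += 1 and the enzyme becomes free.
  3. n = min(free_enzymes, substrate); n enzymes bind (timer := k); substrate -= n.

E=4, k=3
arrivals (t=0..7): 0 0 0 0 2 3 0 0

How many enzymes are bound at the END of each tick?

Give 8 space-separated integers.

t=0: arr=0 -> substrate=0 bound=0 product=0
t=1: arr=0 -> substrate=0 bound=0 product=0
t=2: arr=0 -> substrate=0 bound=0 product=0
t=3: arr=0 -> substrate=0 bound=0 product=0
t=4: arr=2 -> substrate=0 bound=2 product=0
t=5: arr=3 -> substrate=1 bound=4 product=0
t=6: arr=0 -> substrate=1 bound=4 product=0
t=7: arr=0 -> substrate=0 bound=3 product=2

Answer: 0 0 0 0 2 4 4 3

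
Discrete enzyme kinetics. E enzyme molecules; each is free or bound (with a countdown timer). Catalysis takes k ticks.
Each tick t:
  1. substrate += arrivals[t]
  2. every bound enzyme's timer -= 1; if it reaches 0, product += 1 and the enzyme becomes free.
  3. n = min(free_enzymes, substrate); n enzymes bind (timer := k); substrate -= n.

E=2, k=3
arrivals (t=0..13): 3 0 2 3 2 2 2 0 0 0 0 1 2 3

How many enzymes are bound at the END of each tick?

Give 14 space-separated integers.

Answer: 2 2 2 2 2 2 2 2 2 2 2 2 2 2

Derivation:
t=0: arr=3 -> substrate=1 bound=2 product=0
t=1: arr=0 -> substrate=1 bound=2 product=0
t=2: arr=2 -> substrate=3 bound=2 product=0
t=3: arr=3 -> substrate=4 bound=2 product=2
t=4: arr=2 -> substrate=6 bound=2 product=2
t=5: arr=2 -> substrate=8 bound=2 product=2
t=6: arr=2 -> substrate=8 bound=2 product=4
t=7: arr=0 -> substrate=8 bound=2 product=4
t=8: arr=0 -> substrate=8 bound=2 product=4
t=9: arr=0 -> substrate=6 bound=2 product=6
t=10: arr=0 -> substrate=6 bound=2 product=6
t=11: arr=1 -> substrate=7 bound=2 product=6
t=12: arr=2 -> substrate=7 bound=2 product=8
t=13: arr=3 -> substrate=10 bound=2 product=8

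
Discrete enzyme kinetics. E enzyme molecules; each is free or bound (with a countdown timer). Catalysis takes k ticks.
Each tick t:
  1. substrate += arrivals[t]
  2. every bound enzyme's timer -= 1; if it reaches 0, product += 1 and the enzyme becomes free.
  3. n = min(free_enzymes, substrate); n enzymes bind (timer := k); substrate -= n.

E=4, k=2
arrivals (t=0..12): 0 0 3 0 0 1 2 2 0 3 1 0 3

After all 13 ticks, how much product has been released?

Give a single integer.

Answer: 12

Derivation:
t=0: arr=0 -> substrate=0 bound=0 product=0
t=1: arr=0 -> substrate=0 bound=0 product=0
t=2: arr=3 -> substrate=0 bound=3 product=0
t=3: arr=0 -> substrate=0 bound=3 product=0
t=4: arr=0 -> substrate=0 bound=0 product=3
t=5: arr=1 -> substrate=0 bound=1 product=3
t=6: arr=2 -> substrate=0 bound=3 product=3
t=7: arr=2 -> substrate=0 bound=4 product=4
t=8: arr=0 -> substrate=0 bound=2 product=6
t=9: arr=3 -> substrate=0 bound=3 product=8
t=10: arr=1 -> substrate=0 bound=4 product=8
t=11: arr=0 -> substrate=0 bound=1 product=11
t=12: arr=3 -> substrate=0 bound=3 product=12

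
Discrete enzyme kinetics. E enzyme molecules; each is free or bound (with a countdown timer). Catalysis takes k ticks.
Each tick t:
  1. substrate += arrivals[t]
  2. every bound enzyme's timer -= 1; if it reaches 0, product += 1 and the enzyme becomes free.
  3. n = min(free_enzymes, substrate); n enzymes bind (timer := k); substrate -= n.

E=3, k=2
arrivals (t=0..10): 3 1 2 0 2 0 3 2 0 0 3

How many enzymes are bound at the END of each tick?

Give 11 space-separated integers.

Answer: 3 3 3 3 2 2 3 3 2 2 3

Derivation:
t=0: arr=3 -> substrate=0 bound=3 product=0
t=1: arr=1 -> substrate=1 bound=3 product=0
t=2: arr=2 -> substrate=0 bound=3 product=3
t=3: arr=0 -> substrate=0 bound=3 product=3
t=4: arr=2 -> substrate=0 bound=2 product=6
t=5: arr=0 -> substrate=0 bound=2 product=6
t=6: arr=3 -> substrate=0 bound=3 product=8
t=7: arr=2 -> substrate=2 bound=3 product=8
t=8: arr=0 -> substrate=0 bound=2 product=11
t=9: arr=0 -> substrate=0 bound=2 product=11
t=10: arr=3 -> substrate=0 bound=3 product=13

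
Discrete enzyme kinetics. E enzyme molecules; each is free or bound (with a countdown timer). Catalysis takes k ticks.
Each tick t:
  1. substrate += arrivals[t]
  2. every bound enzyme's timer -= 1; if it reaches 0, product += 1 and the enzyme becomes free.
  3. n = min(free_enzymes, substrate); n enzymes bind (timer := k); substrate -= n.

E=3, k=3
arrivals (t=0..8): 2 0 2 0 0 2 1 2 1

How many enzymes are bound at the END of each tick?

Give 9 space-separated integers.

Answer: 2 2 3 2 2 3 3 3 3

Derivation:
t=0: arr=2 -> substrate=0 bound=2 product=0
t=1: arr=0 -> substrate=0 bound=2 product=0
t=2: arr=2 -> substrate=1 bound=3 product=0
t=3: arr=0 -> substrate=0 bound=2 product=2
t=4: arr=0 -> substrate=0 bound=2 product=2
t=5: arr=2 -> substrate=0 bound=3 product=3
t=6: arr=1 -> substrate=0 bound=3 product=4
t=7: arr=2 -> substrate=2 bound=3 product=4
t=8: arr=1 -> substrate=1 bound=3 product=6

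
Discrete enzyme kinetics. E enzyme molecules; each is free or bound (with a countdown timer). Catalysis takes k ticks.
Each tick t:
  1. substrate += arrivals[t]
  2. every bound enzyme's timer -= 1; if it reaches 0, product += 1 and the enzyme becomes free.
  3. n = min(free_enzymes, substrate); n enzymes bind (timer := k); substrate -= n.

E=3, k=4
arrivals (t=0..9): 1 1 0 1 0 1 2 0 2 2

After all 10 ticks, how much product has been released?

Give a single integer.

Answer: 4

Derivation:
t=0: arr=1 -> substrate=0 bound=1 product=0
t=1: arr=1 -> substrate=0 bound=2 product=0
t=2: arr=0 -> substrate=0 bound=2 product=0
t=3: arr=1 -> substrate=0 bound=3 product=0
t=4: arr=0 -> substrate=0 bound=2 product=1
t=5: arr=1 -> substrate=0 bound=2 product=2
t=6: arr=2 -> substrate=1 bound=3 product=2
t=7: arr=0 -> substrate=0 bound=3 product=3
t=8: arr=2 -> substrate=2 bound=3 product=3
t=9: arr=2 -> substrate=3 bound=3 product=4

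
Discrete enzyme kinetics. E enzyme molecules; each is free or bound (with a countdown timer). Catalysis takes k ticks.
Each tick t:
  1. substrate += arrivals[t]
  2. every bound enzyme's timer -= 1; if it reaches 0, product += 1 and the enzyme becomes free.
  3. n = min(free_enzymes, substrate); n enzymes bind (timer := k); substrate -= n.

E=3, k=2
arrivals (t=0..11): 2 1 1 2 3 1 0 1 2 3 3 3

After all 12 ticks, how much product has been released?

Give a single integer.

t=0: arr=2 -> substrate=0 bound=2 product=0
t=1: arr=1 -> substrate=0 bound=3 product=0
t=2: arr=1 -> substrate=0 bound=2 product=2
t=3: arr=2 -> substrate=0 bound=3 product=3
t=4: arr=3 -> substrate=2 bound=3 product=4
t=5: arr=1 -> substrate=1 bound=3 product=6
t=6: arr=0 -> substrate=0 bound=3 product=7
t=7: arr=1 -> substrate=0 bound=2 product=9
t=8: arr=2 -> substrate=0 bound=3 product=10
t=9: arr=3 -> substrate=2 bound=3 product=11
t=10: arr=3 -> substrate=3 bound=3 product=13
t=11: arr=3 -> substrate=5 bound=3 product=14

Answer: 14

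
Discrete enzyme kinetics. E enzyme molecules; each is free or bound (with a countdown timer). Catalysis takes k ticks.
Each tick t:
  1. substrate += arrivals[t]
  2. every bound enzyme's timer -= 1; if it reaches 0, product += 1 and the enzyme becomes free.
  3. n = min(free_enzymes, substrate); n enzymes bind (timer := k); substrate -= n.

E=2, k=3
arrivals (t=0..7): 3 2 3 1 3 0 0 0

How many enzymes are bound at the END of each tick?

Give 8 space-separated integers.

Answer: 2 2 2 2 2 2 2 2

Derivation:
t=0: arr=3 -> substrate=1 bound=2 product=0
t=1: arr=2 -> substrate=3 bound=2 product=0
t=2: arr=3 -> substrate=6 bound=2 product=0
t=3: arr=1 -> substrate=5 bound=2 product=2
t=4: arr=3 -> substrate=8 bound=2 product=2
t=5: arr=0 -> substrate=8 bound=2 product=2
t=6: arr=0 -> substrate=6 bound=2 product=4
t=7: arr=0 -> substrate=6 bound=2 product=4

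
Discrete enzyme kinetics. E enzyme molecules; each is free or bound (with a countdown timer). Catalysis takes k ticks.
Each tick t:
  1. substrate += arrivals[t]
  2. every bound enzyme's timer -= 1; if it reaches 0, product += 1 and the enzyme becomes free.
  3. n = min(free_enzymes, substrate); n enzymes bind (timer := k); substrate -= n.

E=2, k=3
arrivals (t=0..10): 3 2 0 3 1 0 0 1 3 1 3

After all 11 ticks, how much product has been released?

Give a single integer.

Answer: 6

Derivation:
t=0: arr=3 -> substrate=1 bound=2 product=0
t=1: arr=2 -> substrate=3 bound=2 product=0
t=2: arr=0 -> substrate=3 bound=2 product=0
t=3: arr=3 -> substrate=4 bound=2 product=2
t=4: arr=1 -> substrate=5 bound=2 product=2
t=5: arr=0 -> substrate=5 bound=2 product=2
t=6: arr=0 -> substrate=3 bound=2 product=4
t=7: arr=1 -> substrate=4 bound=2 product=4
t=8: arr=3 -> substrate=7 bound=2 product=4
t=9: arr=1 -> substrate=6 bound=2 product=6
t=10: arr=3 -> substrate=9 bound=2 product=6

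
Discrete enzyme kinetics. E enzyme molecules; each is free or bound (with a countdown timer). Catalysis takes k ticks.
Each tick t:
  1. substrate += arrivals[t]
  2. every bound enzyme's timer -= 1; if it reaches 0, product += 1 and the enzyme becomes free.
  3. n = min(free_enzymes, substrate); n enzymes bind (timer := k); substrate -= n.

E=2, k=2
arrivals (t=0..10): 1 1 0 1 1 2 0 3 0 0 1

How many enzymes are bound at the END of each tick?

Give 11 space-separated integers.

Answer: 1 2 1 1 2 2 2 2 2 2 2

Derivation:
t=0: arr=1 -> substrate=0 bound=1 product=0
t=1: arr=1 -> substrate=0 bound=2 product=0
t=2: arr=0 -> substrate=0 bound=1 product=1
t=3: arr=1 -> substrate=0 bound=1 product=2
t=4: arr=1 -> substrate=0 bound=2 product=2
t=5: arr=2 -> substrate=1 bound=2 product=3
t=6: arr=0 -> substrate=0 bound=2 product=4
t=7: arr=3 -> substrate=2 bound=2 product=5
t=8: arr=0 -> substrate=1 bound=2 product=6
t=9: arr=0 -> substrate=0 bound=2 product=7
t=10: arr=1 -> substrate=0 bound=2 product=8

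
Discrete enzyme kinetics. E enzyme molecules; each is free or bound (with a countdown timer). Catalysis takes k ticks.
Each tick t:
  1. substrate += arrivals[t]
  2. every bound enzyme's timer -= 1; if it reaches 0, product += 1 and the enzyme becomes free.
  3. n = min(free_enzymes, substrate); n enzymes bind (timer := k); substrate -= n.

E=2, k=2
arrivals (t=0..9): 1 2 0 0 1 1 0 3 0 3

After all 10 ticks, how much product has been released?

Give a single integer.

Answer: 7

Derivation:
t=0: arr=1 -> substrate=0 bound=1 product=0
t=1: arr=2 -> substrate=1 bound=2 product=0
t=2: arr=0 -> substrate=0 bound=2 product=1
t=3: arr=0 -> substrate=0 bound=1 product=2
t=4: arr=1 -> substrate=0 bound=1 product=3
t=5: arr=1 -> substrate=0 bound=2 product=3
t=6: arr=0 -> substrate=0 bound=1 product=4
t=7: arr=3 -> substrate=1 bound=2 product=5
t=8: arr=0 -> substrate=1 bound=2 product=5
t=9: arr=3 -> substrate=2 bound=2 product=7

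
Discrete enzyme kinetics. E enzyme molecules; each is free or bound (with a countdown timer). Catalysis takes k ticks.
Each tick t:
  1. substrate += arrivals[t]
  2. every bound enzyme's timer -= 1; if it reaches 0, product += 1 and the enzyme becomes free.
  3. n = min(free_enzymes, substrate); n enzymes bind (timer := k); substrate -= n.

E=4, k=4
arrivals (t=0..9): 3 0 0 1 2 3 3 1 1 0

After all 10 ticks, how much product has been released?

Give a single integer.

t=0: arr=3 -> substrate=0 bound=3 product=0
t=1: arr=0 -> substrate=0 bound=3 product=0
t=2: arr=0 -> substrate=0 bound=3 product=0
t=3: arr=1 -> substrate=0 bound=4 product=0
t=4: arr=2 -> substrate=0 bound=3 product=3
t=5: arr=3 -> substrate=2 bound=4 product=3
t=6: arr=3 -> substrate=5 bound=4 product=3
t=7: arr=1 -> substrate=5 bound=4 product=4
t=8: arr=1 -> substrate=4 bound=4 product=6
t=9: arr=0 -> substrate=3 bound=4 product=7

Answer: 7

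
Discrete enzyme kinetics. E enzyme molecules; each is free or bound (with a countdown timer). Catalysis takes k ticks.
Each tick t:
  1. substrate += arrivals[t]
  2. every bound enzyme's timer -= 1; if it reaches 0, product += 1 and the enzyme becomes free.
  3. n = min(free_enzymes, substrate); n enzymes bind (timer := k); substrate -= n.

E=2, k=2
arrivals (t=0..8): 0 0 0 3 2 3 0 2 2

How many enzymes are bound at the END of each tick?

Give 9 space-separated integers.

t=0: arr=0 -> substrate=0 bound=0 product=0
t=1: arr=0 -> substrate=0 bound=0 product=0
t=2: arr=0 -> substrate=0 bound=0 product=0
t=3: arr=3 -> substrate=1 bound=2 product=0
t=4: arr=2 -> substrate=3 bound=2 product=0
t=5: arr=3 -> substrate=4 bound=2 product=2
t=6: arr=0 -> substrate=4 bound=2 product=2
t=7: arr=2 -> substrate=4 bound=2 product=4
t=8: arr=2 -> substrate=6 bound=2 product=4

Answer: 0 0 0 2 2 2 2 2 2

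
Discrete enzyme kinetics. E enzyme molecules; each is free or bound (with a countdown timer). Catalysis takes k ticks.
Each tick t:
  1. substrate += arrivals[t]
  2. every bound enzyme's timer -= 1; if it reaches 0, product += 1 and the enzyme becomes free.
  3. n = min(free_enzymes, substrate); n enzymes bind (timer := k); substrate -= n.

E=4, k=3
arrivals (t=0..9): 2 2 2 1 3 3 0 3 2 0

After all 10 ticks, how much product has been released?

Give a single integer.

t=0: arr=2 -> substrate=0 bound=2 product=0
t=1: arr=2 -> substrate=0 bound=4 product=0
t=2: arr=2 -> substrate=2 bound=4 product=0
t=3: arr=1 -> substrate=1 bound=4 product=2
t=4: arr=3 -> substrate=2 bound=4 product=4
t=5: arr=3 -> substrate=5 bound=4 product=4
t=6: arr=0 -> substrate=3 bound=4 product=6
t=7: arr=3 -> substrate=4 bound=4 product=8
t=8: arr=2 -> substrate=6 bound=4 product=8
t=9: arr=0 -> substrate=4 bound=4 product=10

Answer: 10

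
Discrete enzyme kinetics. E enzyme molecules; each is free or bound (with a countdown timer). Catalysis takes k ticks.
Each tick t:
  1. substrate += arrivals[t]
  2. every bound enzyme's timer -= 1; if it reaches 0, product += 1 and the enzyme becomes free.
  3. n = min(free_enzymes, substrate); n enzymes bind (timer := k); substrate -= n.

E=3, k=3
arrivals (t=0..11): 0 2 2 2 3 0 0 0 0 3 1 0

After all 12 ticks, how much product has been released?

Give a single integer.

Answer: 9

Derivation:
t=0: arr=0 -> substrate=0 bound=0 product=0
t=1: arr=2 -> substrate=0 bound=2 product=0
t=2: arr=2 -> substrate=1 bound=3 product=0
t=3: arr=2 -> substrate=3 bound=3 product=0
t=4: arr=3 -> substrate=4 bound=3 product=2
t=5: arr=0 -> substrate=3 bound=3 product=3
t=6: arr=0 -> substrate=3 bound=3 product=3
t=7: arr=0 -> substrate=1 bound=3 product=5
t=8: arr=0 -> substrate=0 bound=3 product=6
t=9: arr=3 -> substrate=3 bound=3 product=6
t=10: arr=1 -> substrate=2 bound=3 product=8
t=11: arr=0 -> substrate=1 bound=3 product=9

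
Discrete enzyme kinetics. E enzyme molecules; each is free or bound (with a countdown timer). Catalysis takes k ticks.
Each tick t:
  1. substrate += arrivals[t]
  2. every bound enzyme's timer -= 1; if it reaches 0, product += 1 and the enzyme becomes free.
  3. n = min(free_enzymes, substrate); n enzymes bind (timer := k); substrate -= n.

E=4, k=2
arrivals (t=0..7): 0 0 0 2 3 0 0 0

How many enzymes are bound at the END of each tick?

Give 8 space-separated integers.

t=0: arr=0 -> substrate=0 bound=0 product=0
t=1: arr=0 -> substrate=0 bound=0 product=0
t=2: arr=0 -> substrate=0 bound=0 product=0
t=3: arr=2 -> substrate=0 bound=2 product=0
t=4: arr=3 -> substrate=1 bound=4 product=0
t=5: arr=0 -> substrate=0 bound=3 product=2
t=6: arr=0 -> substrate=0 bound=1 product=4
t=7: arr=0 -> substrate=0 bound=0 product=5

Answer: 0 0 0 2 4 3 1 0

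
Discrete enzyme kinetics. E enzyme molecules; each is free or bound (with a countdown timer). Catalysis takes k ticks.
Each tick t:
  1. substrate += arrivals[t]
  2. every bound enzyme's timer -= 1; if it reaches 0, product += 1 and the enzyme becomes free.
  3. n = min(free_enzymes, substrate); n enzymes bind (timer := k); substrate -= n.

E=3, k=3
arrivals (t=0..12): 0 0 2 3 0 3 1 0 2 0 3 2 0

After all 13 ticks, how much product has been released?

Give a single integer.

t=0: arr=0 -> substrate=0 bound=0 product=0
t=1: arr=0 -> substrate=0 bound=0 product=0
t=2: arr=2 -> substrate=0 bound=2 product=0
t=3: arr=3 -> substrate=2 bound=3 product=0
t=4: arr=0 -> substrate=2 bound=3 product=0
t=5: arr=3 -> substrate=3 bound=3 product=2
t=6: arr=1 -> substrate=3 bound=3 product=3
t=7: arr=0 -> substrate=3 bound=3 product=3
t=8: arr=2 -> substrate=3 bound=3 product=5
t=9: arr=0 -> substrate=2 bound=3 product=6
t=10: arr=3 -> substrate=5 bound=3 product=6
t=11: arr=2 -> substrate=5 bound=3 product=8
t=12: arr=0 -> substrate=4 bound=3 product=9

Answer: 9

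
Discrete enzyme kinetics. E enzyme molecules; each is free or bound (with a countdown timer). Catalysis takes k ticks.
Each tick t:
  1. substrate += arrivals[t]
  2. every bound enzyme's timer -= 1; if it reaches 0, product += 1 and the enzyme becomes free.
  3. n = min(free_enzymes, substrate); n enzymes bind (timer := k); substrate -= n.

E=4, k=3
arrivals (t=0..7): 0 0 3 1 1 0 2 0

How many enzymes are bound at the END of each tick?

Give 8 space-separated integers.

t=0: arr=0 -> substrate=0 bound=0 product=0
t=1: arr=0 -> substrate=0 bound=0 product=0
t=2: arr=3 -> substrate=0 bound=3 product=0
t=3: arr=1 -> substrate=0 bound=4 product=0
t=4: arr=1 -> substrate=1 bound=4 product=0
t=5: arr=0 -> substrate=0 bound=2 product=3
t=6: arr=2 -> substrate=0 bound=3 product=4
t=7: arr=0 -> substrate=0 bound=3 product=4

Answer: 0 0 3 4 4 2 3 3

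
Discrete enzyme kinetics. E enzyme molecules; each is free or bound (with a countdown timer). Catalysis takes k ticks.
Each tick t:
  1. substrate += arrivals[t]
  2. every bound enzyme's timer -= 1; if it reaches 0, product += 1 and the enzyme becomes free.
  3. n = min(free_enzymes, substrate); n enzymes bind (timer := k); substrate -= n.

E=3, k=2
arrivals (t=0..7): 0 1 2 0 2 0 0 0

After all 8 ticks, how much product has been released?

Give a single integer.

t=0: arr=0 -> substrate=0 bound=0 product=0
t=1: arr=1 -> substrate=0 bound=1 product=0
t=2: arr=2 -> substrate=0 bound=3 product=0
t=3: arr=0 -> substrate=0 bound=2 product=1
t=4: arr=2 -> substrate=0 bound=2 product=3
t=5: arr=0 -> substrate=0 bound=2 product=3
t=6: arr=0 -> substrate=0 bound=0 product=5
t=7: arr=0 -> substrate=0 bound=0 product=5

Answer: 5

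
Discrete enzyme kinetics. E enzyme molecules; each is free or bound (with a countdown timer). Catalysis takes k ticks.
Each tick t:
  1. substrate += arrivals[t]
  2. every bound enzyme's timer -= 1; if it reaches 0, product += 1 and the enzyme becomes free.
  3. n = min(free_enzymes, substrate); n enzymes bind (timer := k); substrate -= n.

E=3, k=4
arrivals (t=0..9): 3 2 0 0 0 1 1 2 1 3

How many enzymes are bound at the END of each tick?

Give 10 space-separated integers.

t=0: arr=3 -> substrate=0 bound=3 product=0
t=1: arr=2 -> substrate=2 bound=3 product=0
t=2: arr=0 -> substrate=2 bound=3 product=0
t=3: arr=0 -> substrate=2 bound=3 product=0
t=4: arr=0 -> substrate=0 bound=2 product=3
t=5: arr=1 -> substrate=0 bound=3 product=3
t=6: arr=1 -> substrate=1 bound=3 product=3
t=7: arr=2 -> substrate=3 bound=3 product=3
t=8: arr=1 -> substrate=2 bound=3 product=5
t=9: arr=3 -> substrate=4 bound=3 product=6

Answer: 3 3 3 3 2 3 3 3 3 3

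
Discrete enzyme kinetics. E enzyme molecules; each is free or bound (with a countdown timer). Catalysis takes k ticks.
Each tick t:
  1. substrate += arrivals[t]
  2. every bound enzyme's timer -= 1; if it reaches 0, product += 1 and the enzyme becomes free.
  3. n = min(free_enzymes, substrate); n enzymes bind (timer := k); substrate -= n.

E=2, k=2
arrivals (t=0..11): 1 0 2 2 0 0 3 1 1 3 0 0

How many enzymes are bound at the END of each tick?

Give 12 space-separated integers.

Answer: 1 1 2 2 2 2 2 2 2 2 2 2

Derivation:
t=0: arr=1 -> substrate=0 bound=1 product=0
t=1: arr=0 -> substrate=0 bound=1 product=0
t=2: arr=2 -> substrate=0 bound=2 product=1
t=3: arr=2 -> substrate=2 bound=2 product=1
t=4: arr=0 -> substrate=0 bound=2 product=3
t=5: arr=0 -> substrate=0 bound=2 product=3
t=6: arr=3 -> substrate=1 bound=2 product=5
t=7: arr=1 -> substrate=2 bound=2 product=5
t=8: arr=1 -> substrate=1 bound=2 product=7
t=9: arr=3 -> substrate=4 bound=2 product=7
t=10: arr=0 -> substrate=2 bound=2 product=9
t=11: arr=0 -> substrate=2 bound=2 product=9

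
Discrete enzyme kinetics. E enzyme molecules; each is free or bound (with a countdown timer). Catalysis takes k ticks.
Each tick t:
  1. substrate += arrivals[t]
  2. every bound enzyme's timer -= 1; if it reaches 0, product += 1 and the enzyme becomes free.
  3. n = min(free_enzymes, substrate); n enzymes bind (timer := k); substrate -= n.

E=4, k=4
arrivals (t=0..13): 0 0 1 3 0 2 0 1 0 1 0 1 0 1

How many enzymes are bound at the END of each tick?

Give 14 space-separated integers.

Answer: 0 0 1 4 4 4 4 3 3 4 3 2 2 2

Derivation:
t=0: arr=0 -> substrate=0 bound=0 product=0
t=1: arr=0 -> substrate=0 bound=0 product=0
t=2: arr=1 -> substrate=0 bound=1 product=0
t=3: arr=3 -> substrate=0 bound=4 product=0
t=4: arr=0 -> substrate=0 bound=4 product=0
t=5: arr=2 -> substrate=2 bound=4 product=0
t=6: arr=0 -> substrate=1 bound=4 product=1
t=7: arr=1 -> substrate=0 bound=3 product=4
t=8: arr=0 -> substrate=0 bound=3 product=4
t=9: arr=1 -> substrate=0 bound=4 product=4
t=10: arr=0 -> substrate=0 bound=3 product=5
t=11: arr=1 -> substrate=0 bound=2 product=7
t=12: arr=0 -> substrate=0 bound=2 product=7
t=13: arr=1 -> substrate=0 bound=2 product=8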